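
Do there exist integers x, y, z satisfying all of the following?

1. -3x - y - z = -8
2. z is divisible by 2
Yes

Take x = 2, y = 0, z = 2. Substituting into each constraint:
  (1) -3(2) + 0 + (-2) = -8 ✓
  (2) 2 = 2 × 1, remainder 0 ✓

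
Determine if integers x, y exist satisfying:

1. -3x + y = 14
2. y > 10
Yes

Take x = -1, y = 11. Substituting into each constraint:
  (1) -3(-1) + 11 = 14 ✓
  (2) 11 > 10 ✓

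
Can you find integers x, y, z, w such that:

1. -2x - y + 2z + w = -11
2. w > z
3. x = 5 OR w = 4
Yes

Take x = 11, y = -1, z = 3, w = 4. Substituting into each constraint:
  (1) -2(11) + 1 + 2(3) + 4 = -11 ✓
  (2) 4 > 3 ✓
  (3) w = 4, target 4 ✓ (second branch holds)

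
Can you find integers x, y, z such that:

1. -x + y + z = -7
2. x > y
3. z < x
Yes

Take x = 0, y = -6, z = -1. Substituting into each constraint:
  (1) 0 + (-6) + (-1) = -7 ✓
  (2) 0 > -6 ✓
  (3) -1 < 0 ✓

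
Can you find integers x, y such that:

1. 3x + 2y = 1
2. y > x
Yes

Take x = -1, y = 2. Substituting into each constraint:
  (1) 3(-1) + 2(2) = 1 ✓
  (2) 2 > -1 ✓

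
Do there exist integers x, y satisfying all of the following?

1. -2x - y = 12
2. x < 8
Yes

Take x = -6, y = 0. Substituting into each constraint:
  (1) -2(-6) + 0 = 12 ✓
  (2) -6 < 8 ✓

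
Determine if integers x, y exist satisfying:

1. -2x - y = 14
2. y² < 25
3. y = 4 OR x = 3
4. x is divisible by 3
Yes

Take x = -9, y = 4. Substituting into each constraint:
  (1) -2(-9) + (-4) = 14 ✓
  (2) y² = (4)² = 16, and 16 < 25 ✓
  (3) y = 4, target 4 ✓ (first branch holds)
  (4) -9 = 3 × -3, remainder 0 ✓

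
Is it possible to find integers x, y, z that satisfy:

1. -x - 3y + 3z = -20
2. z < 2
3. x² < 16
Yes

Take x = 2, y = 6, z = 0. Substituting into each constraint:
  (1) (-2) - 3(6) + 3(0) = -20 ✓
  (2) 0 < 2 ✓
  (3) x² = (2)² = 4, and 4 < 16 ✓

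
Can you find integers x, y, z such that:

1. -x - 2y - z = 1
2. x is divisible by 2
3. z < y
Yes

Take x = 0, y = 0, z = -1. Substituting into each constraint:
  (1) 0 - 2(0) + 1 = 1 ✓
  (2) 0 = 2 × 0, remainder 0 ✓
  (3) -1 < 0 ✓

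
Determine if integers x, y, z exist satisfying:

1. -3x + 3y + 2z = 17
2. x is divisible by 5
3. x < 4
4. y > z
Yes

Take x = 0, y = 5, z = 1. Substituting into each constraint:
  (1) -3(0) + 3(5) + 2(1) = 17 ✓
  (2) 0 = 5 × 0, remainder 0 ✓
  (3) 0 < 4 ✓
  (4) 5 > 1 ✓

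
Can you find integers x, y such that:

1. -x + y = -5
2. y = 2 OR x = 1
Yes

Take x = 1, y = -4. Substituting into each constraint:
  (1) (-1) + (-4) = -5 ✓
  (2) x = 1, target 1 ✓ (second branch holds)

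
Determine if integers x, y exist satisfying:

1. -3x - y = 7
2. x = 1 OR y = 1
Yes

Take x = 1, y = -10. Substituting into each constraint:
  (1) -3(1) + 10 = 7 ✓
  (2) x = 1, target 1 ✓ (first branch holds)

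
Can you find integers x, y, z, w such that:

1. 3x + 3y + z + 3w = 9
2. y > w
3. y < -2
Yes

Take x = 10, y = -3, z = 0, w = -4. Substituting into each constraint:
  (1) 3(10) + 3(-3) + 0 + 3(-4) = 9 ✓
  (2) -3 > -4 ✓
  (3) -3 < -2 ✓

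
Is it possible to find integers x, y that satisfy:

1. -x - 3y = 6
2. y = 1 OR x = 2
Yes

Take x = -9, y = 1. Substituting into each constraint:
  (1) 9 - 3(1) = 6 ✓
  (2) y = 1, target 1 ✓ (first branch holds)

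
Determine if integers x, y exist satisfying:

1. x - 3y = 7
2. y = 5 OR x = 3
Yes

Take x = 22, y = 5. Substituting into each constraint:
  (1) 22 - 3(5) = 7 ✓
  (2) y = 5, target 5 ✓ (first branch holds)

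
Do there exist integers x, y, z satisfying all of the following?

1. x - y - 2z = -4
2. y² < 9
Yes

Take x = -4, y = 0, z = 0. Substituting into each constraint:
  (1) (-4) + 0 - 2(0) = -4 ✓
  (2) y² = (0)² = 0, and 0 < 9 ✓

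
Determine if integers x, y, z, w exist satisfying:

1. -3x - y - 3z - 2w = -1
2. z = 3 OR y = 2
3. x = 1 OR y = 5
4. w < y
Yes

Take x = -7, y = 5, z = 3, w = 4. Substituting into each constraint:
  (1) -3(-7) + (-5) - 3(3) - 2(4) = -1 ✓
  (2) z = 3, target 3 ✓ (first branch holds)
  (3) y = 5, target 5 ✓ (second branch holds)
  (4) 4 < 5 ✓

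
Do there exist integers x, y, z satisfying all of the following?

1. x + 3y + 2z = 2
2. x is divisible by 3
Yes

Take x = 0, y = 0, z = 1. Substituting into each constraint:
  (1) 0 + 3(0) + 2(1) = 2 ✓
  (2) 0 = 3 × 0, remainder 0 ✓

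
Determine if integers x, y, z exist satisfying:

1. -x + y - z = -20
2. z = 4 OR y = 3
Yes

Take x = 23, y = 3, z = 0. Substituting into each constraint:
  (1) (-23) + 3 + 0 = -20 ✓
  (2) y = 3, target 3 ✓ (second branch holds)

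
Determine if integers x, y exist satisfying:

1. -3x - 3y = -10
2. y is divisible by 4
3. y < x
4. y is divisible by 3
No

Even the single constraint (-3x - 3y = -10) is infeasible over the integers.

  - -3x - 3y = -10: every term on the left is divisible by 3, so the LHS ≡ 0 (mod 3), but the RHS -10 is not — no integer solution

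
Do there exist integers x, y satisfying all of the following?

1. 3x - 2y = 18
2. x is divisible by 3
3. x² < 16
Yes

Take x = 0, y = -9. Substituting into each constraint:
  (1) 3(0) - 2(-9) = 18 ✓
  (2) 0 = 3 × 0, remainder 0 ✓
  (3) x² = (0)² = 0, and 0 < 16 ✓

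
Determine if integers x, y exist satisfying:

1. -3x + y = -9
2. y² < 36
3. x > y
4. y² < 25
Yes

Take x = 3, y = 0. Substituting into each constraint:
  (1) -3(3) + 0 = -9 ✓
  (2) y² = (0)² = 0, and 0 < 36 ✓
  (3) 3 > 0 ✓
  (4) y² = (0)² = 0, and 0 < 25 ✓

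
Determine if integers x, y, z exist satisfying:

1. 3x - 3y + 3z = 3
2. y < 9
Yes

Take x = 1, y = 0, z = 0. Substituting into each constraint:
  (1) 3(1) - 3(0) + 3(0) = 3 ✓
  (2) 0 < 9 ✓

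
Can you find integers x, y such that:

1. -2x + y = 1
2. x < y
Yes

Take x = 0, y = 1. Substituting into each constraint:
  (1) -2(0) + 1 = 1 ✓
  (2) 0 < 1 ✓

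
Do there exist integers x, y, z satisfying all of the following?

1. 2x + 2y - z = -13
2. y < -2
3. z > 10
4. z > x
Yes

Take x = 2, y = -3, z = 11. Substituting into each constraint:
  (1) 2(2) + 2(-3) + (-11) = -13 ✓
  (2) -3 < -2 ✓
  (3) 11 > 10 ✓
  (4) 11 > 2 ✓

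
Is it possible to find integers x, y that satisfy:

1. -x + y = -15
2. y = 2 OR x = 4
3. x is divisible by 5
No

The full constraint system is jointly infeasible over the integers. Each constraint and what it forces:

  - -x + y = -15: is a linear equation tying the variables together
  - y = 2 OR x = 4: forces a choice: either y = 2 or x = 4
  - x is divisible by 5: restricts x to multiples of 5

Split on the disjunction (y = 2 OR x = 4):
  • If y = 2: with y = 2, writing x = 5x', every remaining term of the linear equation is divisible by 5, so the left side is ≡ 0 (mod 5); but the right side -17 ≡ 3 (mod 5). No integers can satisfy it.
  • If x = 4: this contradicts the divisibility constraint — 4 is not a multiple of 5.
Both branches are infeasible, so the system has no integer solution.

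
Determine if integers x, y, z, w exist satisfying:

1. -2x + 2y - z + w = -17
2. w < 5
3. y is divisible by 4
Yes

Take x = 0, y = 0, z = 0, w = -17. Substituting into each constraint:
  (1) -2(0) + 2(0) + 0 + (-17) = -17 ✓
  (2) -17 < 5 ✓
  (3) 0 = 4 × 0, remainder 0 ✓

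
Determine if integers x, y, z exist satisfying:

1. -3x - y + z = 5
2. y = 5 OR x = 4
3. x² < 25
Yes

Take x = 0, y = 5, z = 10. Substituting into each constraint:
  (1) -3(0) + (-5) + 10 = 5 ✓
  (2) y = 5, target 5 ✓ (first branch holds)
  (3) x² = (0)² = 0, and 0 < 25 ✓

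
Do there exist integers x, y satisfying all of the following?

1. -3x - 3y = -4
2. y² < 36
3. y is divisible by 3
No

Even the single constraint (-3x - 3y = -4) is infeasible over the integers.

  - -3x - 3y = -4: every term on the left is divisible by 3, so the LHS ≡ 0 (mod 3), but the RHS -4 is not — no integer solution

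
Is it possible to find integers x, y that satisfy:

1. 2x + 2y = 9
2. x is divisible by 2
No

Even the single constraint (2x + 2y = 9) is infeasible over the integers.

  - 2x + 2y = 9: every term on the left is divisible by 2, so the LHS ≡ 0 (mod 2), but the RHS 9 is not — no integer solution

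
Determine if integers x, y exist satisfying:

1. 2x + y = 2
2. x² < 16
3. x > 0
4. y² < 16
Yes

Take x = 1, y = 0. Substituting into each constraint:
  (1) 2(1) + 0 = 2 ✓
  (2) x² = (1)² = 1, and 1 < 16 ✓
  (3) 1 > 0 ✓
  (4) y² = (0)² = 0, and 0 < 16 ✓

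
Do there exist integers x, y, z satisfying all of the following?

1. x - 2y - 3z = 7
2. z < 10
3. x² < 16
Yes

Take x = 0, y = -5, z = 1. Substituting into each constraint:
  (1) 0 - 2(-5) - 3(1) = 7 ✓
  (2) 1 < 10 ✓
  (3) x² = (0)² = 0, and 0 < 16 ✓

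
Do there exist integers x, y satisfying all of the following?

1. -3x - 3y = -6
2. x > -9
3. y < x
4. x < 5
Yes

Take x = 2, y = 0. Substituting into each constraint:
  (1) -3(2) - 3(0) = -6 ✓
  (2) 2 > -9 ✓
  (3) 0 < 2 ✓
  (4) 2 < 5 ✓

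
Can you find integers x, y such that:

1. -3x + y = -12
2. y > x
Yes

Take x = 7, y = 9. Substituting into each constraint:
  (1) -3(7) + 9 = -12 ✓
  (2) 9 > 7 ✓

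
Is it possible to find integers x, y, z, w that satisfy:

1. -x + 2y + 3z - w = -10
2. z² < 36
Yes

Take x = 0, y = 0, z = 0, w = 10. Substituting into each constraint:
  (1) 0 + 2(0) + 3(0) + (-10) = -10 ✓
  (2) z² = (0)² = 0, and 0 < 36 ✓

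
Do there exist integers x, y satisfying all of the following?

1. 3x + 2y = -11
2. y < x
Yes

Take x = -1, y = -4. Substituting into each constraint:
  (1) 3(-1) + 2(-4) = -11 ✓
  (2) -4 < -1 ✓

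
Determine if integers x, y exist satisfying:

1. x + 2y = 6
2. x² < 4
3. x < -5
No

A contradictory subset is {x² < 4, x < -5}. No integer assignment can satisfy these jointly:

  - x² < 4: restricts x to |x| ≤ 1
  - x < -5: bounds one variable relative to a constant

Direct contradiction: the bounds on x require x ≥ -1 and x ≤ -6 simultaneously, which is empty.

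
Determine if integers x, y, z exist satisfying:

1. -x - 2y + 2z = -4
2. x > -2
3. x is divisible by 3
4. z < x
Yes

Take x = 0, y = 1, z = -1. Substituting into each constraint:
  (1) 0 - 2(1) + 2(-1) = -4 ✓
  (2) 0 > -2 ✓
  (3) 0 = 3 × 0, remainder 0 ✓
  (4) -1 < 0 ✓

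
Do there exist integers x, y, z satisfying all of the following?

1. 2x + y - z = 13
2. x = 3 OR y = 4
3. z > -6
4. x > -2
Yes

Take x = 5, y = 4, z = 1. Substituting into each constraint:
  (1) 2(5) + 4 + (-1) = 13 ✓
  (2) y = 4, target 4 ✓ (second branch holds)
  (3) 1 > -6 ✓
  (4) 5 > -2 ✓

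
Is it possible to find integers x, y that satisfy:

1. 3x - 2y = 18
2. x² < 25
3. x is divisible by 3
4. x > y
Yes

Take x = 0, y = -9. Substituting into each constraint:
  (1) 3(0) - 2(-9) = 18 ✓
  (2) x² = (0)² = 0, and 0 < 25 ✓
  (3) 0 = 3 × 0, remainder 0 ✓
  (4) 0 > -9 ✓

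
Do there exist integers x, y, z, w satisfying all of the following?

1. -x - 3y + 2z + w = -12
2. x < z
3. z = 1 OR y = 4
Yes

Take x = 0, y = 4, z = 1, w = -2. Substituting into each constraint:
  (1) 0 - 3(4) + 2(1) + (-2) = -12 ✓
  (2) 0 < 1 ✓
  (3) z = 1, target 1 ✓ (first branch holds)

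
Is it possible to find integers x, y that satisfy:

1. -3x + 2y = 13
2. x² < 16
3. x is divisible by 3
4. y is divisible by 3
No

A contradictory subset is {-3x + 2y = 13, y is divisible by 3}. No integer assignment can satisfy these jointly:

  - -3x + 2y = 13: is a linear equation tying the variables together
  - y is divisible by 3: restricts y to multiples of 3

Modular obstruction: writing y = 3y', every remaining term of the linear equation is divisible by 3, so the left side is ≡ 0 (mod 3); but the right side 13 ≡ 1 (mod 3). No integers can satisfy it.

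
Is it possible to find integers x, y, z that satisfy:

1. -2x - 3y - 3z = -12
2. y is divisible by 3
Yes

Take x = 6, y = 0, z = 0. Substituting into each constraint:
  (1) -2(6) - 3(0) - 3(0) = -12 ✓
  (2) 0 = 3 × 0, remainder 0 ✓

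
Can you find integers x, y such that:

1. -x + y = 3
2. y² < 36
Yes

Take x = 0, y = 3. Substituting into each constraint:
  (1) 0 + 3 = 3 ✓
  (2) y² = (3)² = 9, and 9 < 36 ✓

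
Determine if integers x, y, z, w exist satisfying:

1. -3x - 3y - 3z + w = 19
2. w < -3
Yes

Take x = 0, y = 0, z = -8, w = -5. Substituting into each constraint:
  (1) -3(0) - 3(0) - 3(-8) + (-5) = 19 ✓
  (2) -5 < -3 ✓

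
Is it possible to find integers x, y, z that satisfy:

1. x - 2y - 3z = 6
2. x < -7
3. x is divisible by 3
Yes

Take x = -9, y = 0, z = -5. Substituting into each constraint:
  (1) (-9) - 2(0) - 3(-5) = 6 ✓
  (2) -9 < -7 ✓
  (3) -9 = 3 × -3, remainder 0 ✓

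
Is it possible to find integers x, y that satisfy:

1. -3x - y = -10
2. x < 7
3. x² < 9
Yes

Take x = 0, y = 10. Substituting into each constraint:
  (1) -3(0) + (-10) = -10 ✓
  (2) 0 < 7 ✓
  (3) x² = (0)² = 0, and 0 < 9 ✓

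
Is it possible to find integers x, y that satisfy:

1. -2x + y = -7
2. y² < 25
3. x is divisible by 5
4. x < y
No

A contradictory subset is {-2x + y = -7, y² < 25, x < y}. No integer assignment can satisfy these jointly:

  - -2x + y = -7: is a linear equation tying the variables together
  - y² < 25: restricts y to |y| ≤ 4
  - x < y: bounds one variable relative to another variable

The bounds confine y to {-4, -3, -2, -1, 0, 1, 2, 3, 4}. For each value, substitute into the equation:
  • y = -4: the equation gives -2x = -3, so x would not be an integer.
  • y = -3: the equation forces x = 2, but y > x fails since -3 ≤ 2.
  • y = -2: the equation gives -2x = -5, so x would not be an integer.
  • y = -1: the equation forces x = 3, but y > x fails since -1 ≤ 3.
  • y = 0: the equation gives -2x = -7, so x would not be an integer.
  • y = 1: the equation forces x = 4, but y > x fails since 1 ≤ 4.
  • y = 2: the equation gives -2x = -9, so x would not be an integer.
  • y = 3: the equation forces x = 5, but y > x fails since 3 ≤ 5.
  • y = 4: the equation gives -2x = -11, so x would not be an integer.
Every case fails, so no integer solution exists.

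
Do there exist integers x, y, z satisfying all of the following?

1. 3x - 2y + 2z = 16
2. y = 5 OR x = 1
Yes

Take x = 8, y = 5, z = 1. Substituting into each constraint:
  (1) 3(8) - 2(5) + 2(1) = 16 ✓
  (2) y = 5, target 5 ✓ (first branch holds)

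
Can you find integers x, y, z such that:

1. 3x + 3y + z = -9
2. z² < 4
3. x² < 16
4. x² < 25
Yes

Take x = -3, y = 0, z = 0. Substituting into each constraint:
  (1) 3(-3) + 3(0) + 0 = -9 ✓
  (2) z² = (0)² = 0, and 0 < 4 ✓
  (3) x² = (-3)² = 9, and 9 < 16 ✓
  (4) x² = (-3)² = 9, and 9 < 25 ✓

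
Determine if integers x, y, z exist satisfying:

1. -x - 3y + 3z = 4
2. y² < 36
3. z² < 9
Yes

Take x = 2, y = -2, z = 0. Substituting into each constraint:
  (1) (-2) - 3(-2) + 3(0) = 4 ✓
  (2) y² = (-2)² = 4, and 4 < 36 ✓
  (3) z² = (0)² = 0, and 0 < 9 ✓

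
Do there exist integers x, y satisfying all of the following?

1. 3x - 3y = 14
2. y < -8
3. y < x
No

Even the single constraint (3x - 3y = 14) is infeasible over the integers.

  - 3x - 3y = 14: every term on the left is divisible by 3, so the LHS ≡ 0 (mod 3), but the RHS 14 is not — no integer solution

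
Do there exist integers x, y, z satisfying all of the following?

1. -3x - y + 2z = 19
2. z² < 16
Yes

Take x = -5, y = 0, z = 2. Substituting into each constraint:
  (1) -3(-5) + 0 + 2(2) = 19 ✓
  (2) z² = (2)² = 4, and 4 < 16 ✓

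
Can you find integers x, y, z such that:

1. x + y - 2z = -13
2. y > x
Yes

Take x = -1, y = 0, z = 6. Substituting into each constraint:
  (1) (-1) + 0 - 2(6) = -13 ✓
  (2) 0 > -1 ✓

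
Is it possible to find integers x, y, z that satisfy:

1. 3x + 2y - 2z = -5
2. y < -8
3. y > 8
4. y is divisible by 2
No

A contradictory subset is {y < -8, y > 8}. No integer assignment can satisfy these jointly:

  - y < -8: bounds one variable relative to a constant
  - y > 8: bounds one variable relative to a constant

Direct contradiction: the bounds on y require y ≥ 9 and y ≤ -9 simultaneously, which is empty.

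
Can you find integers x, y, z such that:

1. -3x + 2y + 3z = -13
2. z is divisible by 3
Yes

Take x = 1, y = -5, z = 0. Substituting into each constraint:
  (1) -3(1) + 2(-5) + 3(0) = -13 ✓
  (2) 0 = 3 × 0, remainder 0 ✓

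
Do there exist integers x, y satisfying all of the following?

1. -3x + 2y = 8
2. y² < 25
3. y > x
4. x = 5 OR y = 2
No

A contradictory subset is {-3x + 2y = 8, x = 5 OR y = 2}. No integer assignment can satisfy these jointly:

  - -3x + 2y = 8: is a linear equation tying the variables together
  - x = 5 OR y = 2: forces a choice: either x = 5 or y = 2

Split on the disjunction (x = 5 OR y = 2):
  • If x = 5: with x = 5, every remaining term of the linear equation is divisible by 2, so the left side is ≡ 0 (mod 2); but the right side 23 ≡ 1 (mod 2). No integers can satisfy it.
  • If y = 2: with y = 2, every remaining term of the linear equation is divisible by 3, so the left side is ≡ 0 (mod 3); but the right side 4 ≡ 1 (mod 3). No integers can satisfy it.
Both branches are infeasible, so the system has no integer solution.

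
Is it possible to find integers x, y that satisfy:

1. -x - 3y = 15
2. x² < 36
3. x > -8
Yes

Take x = 0, y = -5. Substituting into each constraint:
  (1) 0 - 3(-5) = 15 ✓
  (2) x² = (0)² = 0, and 0 < 36 ✓
  (3) 0 > -8 ✓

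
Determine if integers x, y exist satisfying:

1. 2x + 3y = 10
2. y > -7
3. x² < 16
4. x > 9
No

A contradictory subset is {x² < 16, x > 9}. No integer assignment can satisfy these jointly:

  - x² < 16: restricts x to |x| ≤ 3
  - x > 9: bounds one variable relative to a constant

Direct contradiction: the bounds on x require x ≥ 10 and x ≤ 3 simultaneously, which is empty.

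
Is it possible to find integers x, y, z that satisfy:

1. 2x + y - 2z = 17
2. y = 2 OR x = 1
Yes

Take x = 1, y = 3, z = -6. Substituting into each constraint:
  (1) 2(1) + 3 - 2(-6) = 17 ✓
  (2) x = 1, target 1 ✓ (second branch holds)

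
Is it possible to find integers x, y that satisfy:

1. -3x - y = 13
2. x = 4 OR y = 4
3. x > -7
Yes

Take x = 4, y = -25. Substituting into each constraint:
  (1) -3(4) + 25 = 13 ✓
  (2) x = 4, target 4 ✓ (first branch holds)
  (3) 4 > -7 ✓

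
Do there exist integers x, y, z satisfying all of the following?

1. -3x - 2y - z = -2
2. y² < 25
Yes

Take x = 0, y = 1, z = 0. Substituting into each constraint:
  (1) -3(0) - 2(1) + 0 = -2 ✓
  (2) y² = (1)² = 1, and 1 < 25 ✓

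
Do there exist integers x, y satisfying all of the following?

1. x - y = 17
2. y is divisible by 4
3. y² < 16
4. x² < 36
No

The full constraint system is jointly infeasible over the integers. Each constraint and what it forces:

  - x - y = 17: is a linear equation tying the variables together
  - y is divisible by 4: restricts y to multiples of 4
  - y² < 16: restricts y to |y| ≤ 3
  - x² < 36: restricts x to |x| ≤ 5

Range argument: with x ∈ [-5, 5], y ∈ [-3, 3], the left side of the equation is at most 8, but the right side is 17 > 8. No integer solution exists.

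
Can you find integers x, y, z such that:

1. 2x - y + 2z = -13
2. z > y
Yes

Take x = -7, y = -1, z = 0. Substituting into each constraint:
  (1) 2(-7) + 1 + 2(0) = -13 ✓
  (2) 0 > -1 ✓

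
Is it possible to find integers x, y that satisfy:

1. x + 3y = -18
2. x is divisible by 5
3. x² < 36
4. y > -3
No

A contradictory subset is {x + 3y = -18, x² < 36, y > -3}. No integer assignment can satisfy these jointly:

  - x + 3y = -18: is a linear equation tying the variables together
  - x² < 36: restricts x to |x| ≤ 5
  - y > -3: bounds one variable relative to a constant

Range argument: with x ∈ [-5, 5], y ∈ [-2, ∞], the left side of the equation is at least -11, but the right side is -18 < -11. No integer solution exists.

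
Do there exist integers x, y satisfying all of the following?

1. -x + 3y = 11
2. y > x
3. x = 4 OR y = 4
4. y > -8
Yes

Take x = 1, y = 4. Substituting into each constraint:
  (1) (-1) + 3(4) = 11 ✓
  (2) 4 > 1 ✓
  (3) y = 4, target 4 ✓ (second branch holds)
  (4) 4 > -8 ✓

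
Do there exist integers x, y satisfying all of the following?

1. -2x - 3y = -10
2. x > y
Yes

Take x = 5, y = 0. Substituting into each constraint:
  (1) -2(5) - 3(0) = -10 ✓
  (2) 5 > 0 ✓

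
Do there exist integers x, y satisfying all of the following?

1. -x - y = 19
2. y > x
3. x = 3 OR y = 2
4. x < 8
Yes

Take x = -21, y = 2. Substituting into each constraint:
  (1) 21 + (-2) = 19 ✓
  (2) 2 > -21 ✓
  (3) y = 2, target 2 ✓ (second branch holds)
  (4) -21 < 8 ✓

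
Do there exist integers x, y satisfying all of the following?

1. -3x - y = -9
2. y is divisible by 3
Yes

Take x = 3, y = 0. Substituting into each constraint:
  (1) -3(3) + 0 = -9 ✓
  (2) 0 = 3 × 0, remainder 0 ✓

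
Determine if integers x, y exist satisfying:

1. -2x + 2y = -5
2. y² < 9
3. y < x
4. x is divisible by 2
No

Even the single constraint (-2x + 2y = -5) is infeasible over the integers.

  - -2x + 2y = -5: every term on the left is divisible by 2, so the LHS ≡ 0 (mod 2), but the RHS -5 is not — no integer solution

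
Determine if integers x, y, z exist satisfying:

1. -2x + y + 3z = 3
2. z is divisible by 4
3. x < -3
Yes

Take x = -4, y = -5, z = 0. Substituting into each constraint:
  (1) -2(-4) + (-5) + 3(0) = 3 ✓
  (2) 0 = 4 × 0, remainder 0 ✓
  (3) -4 < -3 ✓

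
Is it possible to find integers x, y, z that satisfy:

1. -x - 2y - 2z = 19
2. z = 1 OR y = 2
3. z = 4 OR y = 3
Yes

Take x = -31, y = 2, z = 4. Substituting into each constraint:
  (1) 31 - 2(2) - 2(4) = 19 ✓
  (2) y = 2, target 2 ✓ (second branch holds)
  (3) z = 4, target 4 ✓ (first branch holds)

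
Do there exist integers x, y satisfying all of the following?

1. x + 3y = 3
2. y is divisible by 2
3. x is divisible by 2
No

The full constraint system is jointly infeasible over the integers. Each constraint and what it forces:

  - x + 3y = 3: is a linear equation tying the variables together
  - y is divisible by 2: restricts y to multiples of 2
  - x is divisible by 2: restricts x to multiples of 2

Modular obstruction: writing x = 2x' and writing y = 2y', every remaining term of the linear equation is divisible by 2, so the left side is ≡ 0 (mod 2); but the right side 3 ≡ 1 (mod 2). No integers can satisfy it.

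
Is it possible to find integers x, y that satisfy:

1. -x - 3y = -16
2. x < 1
Yes

Take x = -2, y = 6. Substituting into each constraint:
  (1) 2 - 3(6) = -16 ✓
  (2) -2 < 1 ✓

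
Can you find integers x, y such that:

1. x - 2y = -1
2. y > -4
Yes

Take x = -1, y = 0. Substituting into each constraint:
  (1) (-1) - 2(0) = -1 ✓
  (2) 0 > -4 ✓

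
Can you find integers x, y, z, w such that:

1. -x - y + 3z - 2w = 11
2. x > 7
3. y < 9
Yes

Take x = 8, y = 1, z = 0, w = -10. Substituting into each constraint:
  (1) (-8) + (-1) + 3(0) - 2(-10) = 11 ✓
  (2) 8 > 7 ✓
  (3) 1 < 9 ✓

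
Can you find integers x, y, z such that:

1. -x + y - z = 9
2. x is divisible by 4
Yes

Take x = 0, y = 9, z = 0. Substituting into each constraint:
  (1) 0 + 9 + 0 = 9 ✓
  (2) 0 = 4 × 0, remainder 0 ✓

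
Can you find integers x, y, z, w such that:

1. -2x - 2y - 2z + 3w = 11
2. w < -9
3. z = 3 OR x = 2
Yes

Take x = 2, y = 0, z = -24, w = -11. Substituting into each constraint:
  (1) -2(2) - 2(0) - 2(-24) + 3(-11) = 11 ✓
  (2) -11 < -9 ✓
  (3) x = 2, target 2 ✓ (second branch holds)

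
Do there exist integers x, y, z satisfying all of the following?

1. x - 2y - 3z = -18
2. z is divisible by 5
Yes

Take x = 0, y = 9, z = 0. Substituting into each constraint:
  (1) 0 - 2(9) - 3(0) = -18 ✓
  (2) 0 = 5 × 0, remainder 0 ✓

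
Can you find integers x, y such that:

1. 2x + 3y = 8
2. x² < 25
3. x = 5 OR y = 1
No

The full constraint system is jointly infeasible over the integers. Each constraint and what it forces:

  - 2x + 3y = 8: is a linear equation tying the variables together
  - x² < 25: restricts x to |x| ≤ 4
  - x = 5 OR y = 1: forces a choice: either x = 5 or y = 1

Split on the disjunction (x = 5 OR y = 1):
  • If x = 5: this contradicts x² < 25, which requires |x| ≤ 4.
  • If y = 1: with y = 1, every remaining term of the linear equation is divisible by 2, so the left side is ≡ 0 (mod 2); but the right side 5 ≡ 1 (mod 2). No integers can satisfy it.
Both branches are infeasible, so the system has no integer solution.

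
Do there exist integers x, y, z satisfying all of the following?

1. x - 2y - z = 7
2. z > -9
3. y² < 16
Yes

Take x = 7, y = 0, z = 0. Substituting into each constraint:
  (1) 7 - 2(0) + 0 = 7 ✓
  (2) 0 > -9 ✓
  (3) y² = (0)² = 0, and 0 < 16 ✓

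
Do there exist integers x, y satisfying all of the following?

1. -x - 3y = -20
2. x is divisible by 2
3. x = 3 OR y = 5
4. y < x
No

A contradictory subset is {-x - 3y = -20, x = 3 OR y = 5, y < x}. No integer assignment can satisfy these jointly:

  - -x - 3y = -20: is a linear equation tying the variables together
  - x = 3 OR y = 5: forces a choice: either x = 3 or y = 5
  - y < x: bounds one variable relative to another variable

Split on the disjunction (x = 3 OR y = 5):
  • If x = 3: with x = 3, every remaining term of the linear equation is divisible by 3, so the left side is ≡ 0 (mod 3); but the right side -17 ≡ 1 (mod 3). No integers can satisfy it.
  • If y = 5: the equation forces x = 5, giving (y, x) = (5, 5), which violates x > y.
Both branches are infeasible, so the system has no integer solution.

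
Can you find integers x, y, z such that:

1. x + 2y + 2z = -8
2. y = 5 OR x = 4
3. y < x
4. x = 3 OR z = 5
Yes

Take x = 4, y = -11, z = 5. Substituting into each constraint:
  (1) 4 + 2(-11) + 2(5) = -8 ✓
  (2) x = 4, target 4 ✓ (second branch holds)
  (3) -11 < 4 ✓
  (4) z = 5, target 5 ✓ (second branch holds)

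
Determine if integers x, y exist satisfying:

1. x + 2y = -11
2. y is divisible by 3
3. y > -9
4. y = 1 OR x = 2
No

A contradictory subset is {x + 2y = -11, y is divisible by 3, y = 1 OR x = 2}. No integer assignment can satisfy these jointly:

  - x + 2y = -11: is a linear equation tying the variables together
  - y is divisible by 3: restricts y to multiples of 3
  - y = 1 OR x = 2: forces a choice: either y = 1 or x = 2

Split on the disjunction (y = 1 OR x = 2):
  • If y = 1: this contradicts the divisibility constraint — 1 is not a multiple of 3.
  • If x = 2: with x = 2, writing y = 3y', every remaining term of the linear equation is divisible by 6, so the left side is ≡ 0 (mod 6); but the right side -13 ≡ 5 (mod 6). No integers can satisfy it.
Both branches are infeasible, so the system has no integer solution.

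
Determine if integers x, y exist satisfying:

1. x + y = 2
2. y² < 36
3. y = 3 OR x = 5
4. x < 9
Yes

Take x = -1, y = 3. Substituting into each constraint:
  (1) (-1) + 3 = 2 ✓
  (2) y² = (3)² = 9, and 9 < 36 ✓
  (3) y = 3, target 3 ✓ (first branch holds)
  (4) -1 < 9 ✓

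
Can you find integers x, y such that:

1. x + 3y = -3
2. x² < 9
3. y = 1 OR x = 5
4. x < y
No

The full constraint system is jointly infeasible over the integers. Each constraint and what it forces:

  - x + 3y = -3: is a linear equation tying the variables together
  - x² < 9: restricts x to |x| ≤ 2
  - y = 1 OR x = 5: forces a choice: either y = 1 or x = 5
  - x < y: bounds one variable relative to another variable

Split on the disjunction (y = 1 OR x = 5):
  • If y = 1: the equation forces x = -6, but x² < 9 requires |x| ≤ 2.
  • If x = 5: this contradicts x² < 9, which requires |x| ≤ 2.
Both branches are infeasible, so the system has no integer solution.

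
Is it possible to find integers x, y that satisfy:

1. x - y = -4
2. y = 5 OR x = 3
Yes

Take x = 1, y = 5. Substituting into each constraint:
  (1) 1 + (-5) = -4 ✓
  (2) y = 5, target 5 ✓ (first branch holds)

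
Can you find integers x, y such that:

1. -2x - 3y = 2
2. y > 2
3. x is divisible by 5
Yes

Take x = -10, y = 6. Substituting into each constraint:
  (1) -2(-10) - 3(6) = 2 ✓
  (2) 6 > 2 ✓
  (3) -10 = 5 × -2, remainder 0 ✓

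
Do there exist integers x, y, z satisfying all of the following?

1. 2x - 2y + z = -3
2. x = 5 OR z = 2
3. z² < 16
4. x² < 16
No

A contradictory subset is {2x - 2y + z = -3, x = 5 OR z = 2, x² < 16}. No integer assignment can satisfy these jointly:

  - 2x - 2y + z = -3: is a linear equation tying the variables together
  - x = 5 OR z = 2: forces a choice: either x = 5 or z = 2
  - x² < 16: restricts x to |x| ≤ 3

Split on the disjunction (x = 5 OR z = 2):
  • If x = 5: this contradicts x² < 16, which requires |x| ≤ 3.
  • If z = 2: with z = 2, every remaining term of the linear equation is divisible by 2, so the left side is ≡ 0 (mod 2); but the right side -5 ≡ 1 (mod 2). No integers can satisfy it.
Both branches are infeasible, so the system has no integer solution.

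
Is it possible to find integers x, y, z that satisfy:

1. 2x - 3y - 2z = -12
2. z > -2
Yes

Take x = -6, y = 0, z = 0. Substituting into each constraint:
  (1) 2(-6) - 3(0) - 2(0) = -12 ✓
  (2) 0 > -2 ✓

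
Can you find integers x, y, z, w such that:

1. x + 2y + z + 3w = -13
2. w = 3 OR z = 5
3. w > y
Yes

Take x = -16, y = -1, z = 5, w = 0. Substituting into each constraint:
  (1) (-16) + 2(-1) + 5 + 3(0) = -13 ✓
  (2) z = 5, target 5 ✓ (second branch holds)
  (3) 0 > -1 ✓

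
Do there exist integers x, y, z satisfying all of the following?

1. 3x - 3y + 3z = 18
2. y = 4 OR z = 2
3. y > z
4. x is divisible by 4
Yes

Take x = 8, y = 4, z = 2. Substituting into each constraint:
  (1) 3(8) - 3(4) + 3(2) = 18 ✓
  (2) y = 4, target 4 ✓ (first branch holds)
  (3) 4 > 2 ✓
  (4) 8 = 4 × 2, remainder 0 ✓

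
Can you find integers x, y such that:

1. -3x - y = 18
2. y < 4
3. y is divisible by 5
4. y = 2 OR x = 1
No

A contradictory subset is {-3x - y = 18, y is divisible by 5, y = 2 OR x = 1}. No integer assignment can satisfy these jointly:

  - -3x - y = 18: is a linear equation tying the variables together
  - y is divisible by 5: restricts y to multiples of 5
  - y = 2 OR x = 1: forces a choice: either y = 2 or x = 1

Split on the disjunction (y = 2 OR x = 1):
  • If y = 2: this contradicts the divisibility constraint — 2 is not a multiple of 5.
  • If x = 1: with x = 1, writing y = 5y', every remaining term of the linear equation is divisible by 5, so the left side is ≡ 0 (mod 5); but the right side 21 ≡ 1 (mod 5). No integers can satisfy it.
Both branches are infeasible, so the system has no integer solution.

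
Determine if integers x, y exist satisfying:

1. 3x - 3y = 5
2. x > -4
No

Even the single constraint (3x - 3y = 5) is infeasible over the integers.

  - 3x - 3y = 5: every term on the left is divisible by 3, so the LHS ≡ 0 (mod 3), but the RHS 5 is not — no integer solution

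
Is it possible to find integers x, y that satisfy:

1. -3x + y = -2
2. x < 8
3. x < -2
Yes

Take x = -3, y = -11. Substituting into each constraint:
  (1) -3(-3) + (-11) = -2 ✓
  (2) -3 < 8 ✓
  (3) -3 < -2 ✓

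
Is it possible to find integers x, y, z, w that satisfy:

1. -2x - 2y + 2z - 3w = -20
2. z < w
Yes

Take x = 0, y = 9, z = -1, w = 0. Substituting into each constraint:
  (1) -2(0) - 2(9) + 2(-1) - 3(0) = -20 ✓
  (2) -1 < 0 ✓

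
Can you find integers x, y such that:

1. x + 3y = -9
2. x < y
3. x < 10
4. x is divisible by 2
Yes

Take x = -6, y = -1. Substituting into each constraint:
  (1) (-6) + 3(-1) = -9 ✓
  (2) -6 < -1 ✓
  (3) -6 < 10 ✓
  (4) -6 = 2 × -3, remainder 0 ✓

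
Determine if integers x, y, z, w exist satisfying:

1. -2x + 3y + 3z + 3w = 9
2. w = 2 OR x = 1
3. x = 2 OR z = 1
Yes

Take x = 0, y = 0, z = 1, w = 2. Substituting into each constraint:
  (1) -2(0) + 3(0) + 3(1) + 3(2) = 9 ✓
  (2) w = 2, target 2 ✓ (first branch holds)
  (3) z = 1, target 1 ✓ (second branch holds)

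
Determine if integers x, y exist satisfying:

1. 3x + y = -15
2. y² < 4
Yes

Take x = -5, y = 0. Substituting into each constraint:
  (1) 3(-5) + 0 = -15 ✓
  (2) y² = (0)² = 0, and 0 < 4 ✓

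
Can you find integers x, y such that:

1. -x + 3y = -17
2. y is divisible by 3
Yes

Take x = 17, y = 0. Substituting into each constraint:
  (1) (-17) + 3(0) = -17 ✓
  (2) 0 = 3 × 0, remainder 0 ✓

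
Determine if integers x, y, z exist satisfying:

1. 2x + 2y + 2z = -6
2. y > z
Yes

Take x = -4, y = 1, z = 0. Substituting into each constraint:
  (1) 2(-4) + 2(1) + 2(0) = -6 ✓
  (2) 1 > 0 ✓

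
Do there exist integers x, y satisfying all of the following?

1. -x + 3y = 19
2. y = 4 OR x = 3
Yes

Take x = -7, y = 4. Substituting into each constraint:
  (1) 7 + 3(4) = 19 ✓
  (2) y = 4, target 4 ✓ (first branch holds)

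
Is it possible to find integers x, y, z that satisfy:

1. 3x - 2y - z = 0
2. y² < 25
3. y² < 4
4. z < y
Yes

Take x = -1, y = 0, z = -3. Substituting into each constraint:
  (1) 3(-1) - 2(0) + 3 = 0 ✓
  (2) y² = (0)² = 0, and 0 < 25 ✓
  (3) y² = (0)² = 0, and 0 < 4 ✓
  (4) -3 < 0 ✓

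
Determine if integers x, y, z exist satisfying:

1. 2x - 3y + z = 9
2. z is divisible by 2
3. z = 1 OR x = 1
Yes

Take x = 1, y = -1, z = 4. Substituting into each constraint:
  (1) 2(1) - 3(-1) + 4 = 9 ✓
  (2) 4 = 2 × 2, remainder 0 ✓
  (3) x = 1, target 1 ✓ (second branch holds)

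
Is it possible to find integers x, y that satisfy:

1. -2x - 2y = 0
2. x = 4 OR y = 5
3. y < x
Yes

Take x = 4, y = -4. Substituting into each constraint:
  (1) -2(4) - 2(-4) = 0 ✓
  (2) x = 4, target 4 ✓ (first branch holds)
  (3) -4 < 4 ✓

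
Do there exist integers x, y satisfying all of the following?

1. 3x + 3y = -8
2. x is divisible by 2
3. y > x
No

Even the single constraint (3x + 3y = -8) is infeasible over the integers.

  - 3x + 3y = -8: every term on the left is divisible by 3, so the LHS ≡ 0 (mod 3), but the RHS -8 is not — no integer solution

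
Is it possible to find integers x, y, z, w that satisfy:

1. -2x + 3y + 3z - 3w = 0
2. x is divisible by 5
Yes

Take x = 0, y = 0, z = 0, w = 0. Substituting into each constraint:
  (1) -2(0) + 3(0) + 3(0) - 3(0) = 0 ✓
  (2) 0 = 5 × 0, remainder 0 ✓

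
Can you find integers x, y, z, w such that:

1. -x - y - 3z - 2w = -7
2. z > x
Yes

Take x = 0, y = 0, z = 1, w = 2. Substituting into each constraint:
  (1) 0 + 0 - 3(1) - 2(2) = -7 ✓
  (2) 1 > 0 ✓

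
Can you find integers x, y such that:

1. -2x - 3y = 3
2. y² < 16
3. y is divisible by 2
No

A contradictory subset is {-2x - 3y = 3, y is divisible by 2}. No integer assignment can satisfy these jointly:

  - -2x - 3y = 3: is a linear equation tying the variables together
  - y is divisible by 2: restricts y to multiples of 2

Modular obstruction: writing y = 2y', every remaining term of the linear equation is divisible by 2, so the left side is ≡ 0 (mod 2); but the right side 3 ≡ 1 (mod 2). No integers can satisfy it.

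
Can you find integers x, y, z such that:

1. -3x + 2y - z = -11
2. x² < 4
Yes

Take x = 0, y = 0, z = 11. Substituting into each constraint:
  (1) -3(0) + 2(0) + (-11) = -11 ✓
  (2) x² = (0)² = 0, and 0 < 4 ✓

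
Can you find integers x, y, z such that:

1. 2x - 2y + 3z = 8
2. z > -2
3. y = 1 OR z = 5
Yes

Take x = -1, y = 1, z = 4. Substituting into each constraint:
  (1) 2(-1) - 2(1) + 3(4) = 8 ✓
  (2) 4 > -2 ✓
  (3) y = 1, target 1 ✓ (first branch holds)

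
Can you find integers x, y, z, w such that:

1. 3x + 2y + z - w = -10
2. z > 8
Yes

Take x = 0, y = -9, z = 9, w = 1. Substituting into each constraint:
  (1) 3(0) + 2(-9) + 9 + (-1) = -10 ✓
  (2) 9 > 8 ✓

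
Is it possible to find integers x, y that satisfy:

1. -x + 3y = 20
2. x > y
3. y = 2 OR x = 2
No

The full constraint system is jointly infeasible over the integers. Each constraint and what it forces:

  - -x + 3y = 20: is a linear equation tying the variables together
  - x > y: bounds one variable relative to another variable
  - y = 2 OR x = 2: forces a choice: either y = 2 or x = 2

Split on the disjunction (y = 2 OR x = 2):
  • If y = 2: the equation forces x = -14, giving (y, x) = (2, -14), which violates x > y.
  • If x = 2: with x = 2, every remaining term of the linear equation is divisible by 3, so the left side is ≡ 0 (mod 3); but the right side 22 ≡ 1 (mod 3). No integers can satisfy it.
Both branches are infeasible, so the system has no integer solution.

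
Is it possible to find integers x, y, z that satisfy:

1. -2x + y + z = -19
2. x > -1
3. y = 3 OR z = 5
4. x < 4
Yes

Take x = 3, y = -18, z = 5. Substituting into each constraint:
  (1) -2(3) + (-18) + 5 = -19 ✓
  (2) 3 > -1 ✓
  (3) z = 5, target 5 ✓ (second branch holds)
  (4) 3 < 4 ✓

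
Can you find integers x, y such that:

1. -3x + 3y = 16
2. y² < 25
No

Even the single constraint (-3x + 3y = 16) is infeasible over the integers.

  - -3x + 3y = 16: every term on the left is divisible by 3, so the LHS ≡ 0 (mod 3), but the RHS 16 is not — no integer solution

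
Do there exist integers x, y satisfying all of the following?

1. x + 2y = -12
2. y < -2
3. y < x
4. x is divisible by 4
Yes

Take x = 0, y = -6. Substituting into each constraint:
  (1) 0 + 2(-6) = -12 ✓
  (2) -6 < -2 ✓
  (3) -6 < 0 ✓
  (4) 0 = 4 × 0, remainder 0 ✓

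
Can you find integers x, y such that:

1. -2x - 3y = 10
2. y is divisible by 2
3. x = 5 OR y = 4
Yes

Take x = -11, y = 4. Substituting into each constraint:
  (1) -2(-11) - 3(4) = 10 ✓
  (2) 4 = 2 × 2, remainder 0 ✓
  (3) y = 4, target 4 ✓ (second branch holds)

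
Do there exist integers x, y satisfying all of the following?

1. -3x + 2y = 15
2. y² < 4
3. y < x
No

The full constraint system is jointly infeasible over the integers. Each constraint and what it forces:

  - -3x + 2y = 15: is a linear equation tying the variables together
  - y² < 4: restricts y to |y| ≤ 1
  - y < x: bounds one variable relative to another variable

Propagating the comparison: x > y and y ≥ -1 give x ≥ 0. Range argument: with x ∈ [0, ∞], y ∈ [-1, 1], the left side of the equation is at most 2, but the right side is 15 > 2. No integer solution exists.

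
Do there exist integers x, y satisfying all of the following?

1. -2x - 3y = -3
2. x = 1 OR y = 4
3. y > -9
No

A contradictory subset is {-2x - 3y = -3, x = 1 OR y = 4}. No integer assignment can satisfy these jointly:

  - -2x - 3y = -3: is a linear equation tying the variables together
  - x = 1 OR y = 4: forces a choice: either x = 1 or y = 4

Split on the disjunction (x = 1 OR y = 4):
  • If x = 1: with x = 1, every remaining term of the linear equation is divisible by 3, so the left side is ≡ 0 (mod 3); but the right side -1 ≡ 2 (mod 3). No integers can satisfy it.
  • If y = 4: with y = 4, every remaining term of the linear equation is divisible by 2, so the left side is ≡ 0 (mod 2); but the right side 9 ≡ 1 (mod 2). No integers can satisfy it.
Both branches are infeasible, so the system has no integer solution.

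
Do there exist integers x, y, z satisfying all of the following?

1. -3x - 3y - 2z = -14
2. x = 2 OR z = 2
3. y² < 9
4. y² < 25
Yes

Take x = 2, y = 2, z = 1. Substituting into each constraint:
  (1) -3(2) - 3(2) - 2(1) = -14 ✓
  (2) x = 2, target 2 ✓ (first branch holds)
  (3) y² = (2)² = 4, and 4 < 9 ✓
  (4) y² = (2)² = 4, and 4 < 25 ✓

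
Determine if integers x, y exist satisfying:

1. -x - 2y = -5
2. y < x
Yes

Take x = 5, y = 0. Substituting into each constraint:
  (1) (-5) - 2(0) = -5 ✓
  (2) 0 < 5 ✓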